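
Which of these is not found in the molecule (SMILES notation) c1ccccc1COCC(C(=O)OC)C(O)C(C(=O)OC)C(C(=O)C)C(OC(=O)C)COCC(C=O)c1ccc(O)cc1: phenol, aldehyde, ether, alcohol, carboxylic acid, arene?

carboxylic acid

ether: present (CH2OCH2 — C–O–C with sp³ carbons on both sides and no adjacent C=O → ether).
aldehyde: present (CH(CHO) — pendant –CHO: carbonyl C bonded to C and H → aldehyde).
alcohol: present (CH(OH) — –OH on an sp³ carbon → alcohol (secondary)).
phenol: present (C6H4OH — –OH attached directly to an aromatic ring → phenol (not alcohol); the ring itself is an arene).
arene: present (C6H5 — C6H5– phenyl ring → arene).
carboxylic acid: absent. In each of CH(COOCH3) and CH(OCOCH3), the acyl oxygen is bonded to carbon (–O–C), not to H, so this is an ester.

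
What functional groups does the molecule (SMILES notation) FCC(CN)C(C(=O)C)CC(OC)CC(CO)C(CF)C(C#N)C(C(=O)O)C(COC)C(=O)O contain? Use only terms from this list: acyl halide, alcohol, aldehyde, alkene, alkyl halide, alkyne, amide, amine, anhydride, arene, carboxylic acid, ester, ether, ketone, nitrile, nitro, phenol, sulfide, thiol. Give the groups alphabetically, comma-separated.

Reading the structure from left to right:
  FCH2: halogen on an sp³ carbon → alkyl halide.
  CH(CH2NH2): pendant –CH2NH2: N on sp³ C, no adjacent C=O → amine.
  CH(COCH3): pendant –COCH3: carbonyl C bonded to two carbons → ketone.
  CH(OCH3): pendant –OCH3: C–O–C with sp³ C, no adjacent C=O → ether.
  CH(CH2OH): pendant –CH2OH on an sp³ backbone C → alcohol.
  CH(CH2F): pendant –CH2X: halogen on sp³ carbon → alkyl halide.
  CH(CN): pendant –C≡N: nitrile.
  CH(COOH): pendant –COOH: carbonyl C bonded to C and –OH → carboxylic acid.
  CH(CH2OCH3): pendant –CH2OCH3: C–O–C linkage → ether.
  COOH: –COOH: carbonyl C bonded to –OH and C → carboxylic acid (the –OH is not a separate alcohol).

alcohol, alkyl halide, amine, carboxylic acid, ether, ketone, nitrile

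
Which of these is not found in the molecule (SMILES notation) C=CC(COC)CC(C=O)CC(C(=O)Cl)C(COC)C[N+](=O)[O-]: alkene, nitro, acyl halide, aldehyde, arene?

acyl halide: present (CH(COCl) — pendant –C(=O)X: carbonyl C bonded to C and halogen → acyl halide).
aldehyde: present (CH(CHO) — pendant –CHO: carbonyl C bonded to C and H → aldehyde).
alkene: present (CH2=CH — C=C double bond → alkene).
nitro: present (CH2NO2 — –NO2 on carbon → nitro group).
arene: no segment matches this pattern.

arene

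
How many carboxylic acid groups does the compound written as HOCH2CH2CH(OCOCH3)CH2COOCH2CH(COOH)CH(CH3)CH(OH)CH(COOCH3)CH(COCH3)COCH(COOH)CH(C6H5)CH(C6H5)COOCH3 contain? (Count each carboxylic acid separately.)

Reading the structure from left to right:
  HOCH2: HO– on an sp³ carbon → alcohol.
  CH(OCOCH3): pendant –OC(=O)CH3: an acyloxy group → ester.
  CH2COOCH2: –C(=O)–O–C with C on the carbonyl side → ester.
  CH(COOH): pendant –COOH: carbonyl C bonded to C and –OH → carboxylic acid.
  CH(OH): –OH on an sp³ carbon → alcohol (secondary).
  CH(COOCH3): pendant –COOCH3: carbonyl C bonded to C and –OCH3 → ester.
  CH(COCH3): pendant –COCH3: carbonyl C bonded to two carbons → ketone.
  CO: –C(=O)– with carbon on both sides → ketone.
  CH(COOH): pendant –COOH: carbonyl C bonded to C and –OH → carboxylic acid.
  CH(C6H5): pendant –C6H5: benzene ring → arene.
  CH(C6H5): pendant –C6H5: benzene ring → arene.
  COOCH3: –C(=O)OCH3: carbonyl C bonded to C and to –OCH3 → ester (not ketone + ether).
Carboxylic acid appears at: CH(COOH), CH(COOH) → 2.

2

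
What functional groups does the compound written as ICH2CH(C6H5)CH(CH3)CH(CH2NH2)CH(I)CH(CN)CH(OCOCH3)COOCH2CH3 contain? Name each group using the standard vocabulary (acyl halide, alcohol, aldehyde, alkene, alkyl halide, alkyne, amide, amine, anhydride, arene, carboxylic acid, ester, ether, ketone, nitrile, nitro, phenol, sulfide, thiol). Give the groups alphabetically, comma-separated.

alkyl halide, amine, arene, ester, nitrile

Reading the structure from left to right:
  ICH2: halogen on an sp³ carbon → alkyl halide.
  CH(C6H5): pendant –C6H5: benzene ring → arene.
  CH(CH2NH2): pendant –CH2NH2: N on sp³ C, no adjacent C=O → amine.
  CH(I): halogen on an sp³ carbon → alkyl halide.
  CH(CN): pendant –C≡N: nitrile.
  CH(OCOCH3): pendant –OC(=O)CH3: an acyloxy group → ester.
  COOCH2CH3: –C(=O)OCH2CH3: carbonyl C bonded to C and to –OEt → ester.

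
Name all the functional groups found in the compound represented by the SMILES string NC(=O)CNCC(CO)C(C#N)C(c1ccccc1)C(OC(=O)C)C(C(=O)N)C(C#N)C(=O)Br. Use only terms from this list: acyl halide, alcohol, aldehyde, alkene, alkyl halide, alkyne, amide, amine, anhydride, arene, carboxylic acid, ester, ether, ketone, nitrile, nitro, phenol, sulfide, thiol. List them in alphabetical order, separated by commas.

Working along the chain:
  H2NCO: –C(=O)NH2: carbonyl C bonded to C and to N → amide (the N is not a separate amine).
  CH2NHCH2: C–N–C with sp³ carbons and no adjacent C=O → amine (secondary).
  CH(CH2OH): pendant –CH2OH on an sp³ backbone C → alcohol.
  CH(CN): pendant –C≡N: nitrile.
  CH(C6H5): pendant –C6H5: benzene ring → arene.
  CH(OCOCH3): pendant –OC(=O)CH3: an acyloxy group → ester.
  CH(CONH2): pendant –CONH2: carbonyl C bonded to C and N → amide.
  CH(CN): pendant –C≡N: nitrile.
  COBr: –C(=O)Br: carbonyl C bonded to C and to a halogen → acyl halide (not alkyl halide).

acyl halide, alcohol, amide, amine, arene, ester, nitrile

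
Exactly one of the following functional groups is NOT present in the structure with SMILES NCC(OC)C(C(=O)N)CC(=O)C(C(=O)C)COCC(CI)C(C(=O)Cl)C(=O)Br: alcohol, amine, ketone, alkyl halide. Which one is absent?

amine: present (H2NCH2 — –NH2 on an sp³ carbon with no adjacent C=O → amine).
alkyl halide: present (CH(CH2I) — pendant –CH2X: halogen on sp³ carbon → alkyl halide).
ketone: present (CO — –C(=O)– with carbon on both sides → ketone).
alcohol: no segment matches this pattern.

alcohol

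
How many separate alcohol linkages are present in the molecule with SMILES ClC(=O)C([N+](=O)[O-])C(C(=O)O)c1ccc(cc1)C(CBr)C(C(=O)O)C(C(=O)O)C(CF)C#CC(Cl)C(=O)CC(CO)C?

Reading the structure from left to right:
  ClCO: –C(=O)Cl: carbonyl C bonded to C and to a halogen → acyl halide (not alkyl halide).
  CH(NO2): –NO2 on an sp³ carbon → nitro (the N=O is not a carbonyl).
  CH(COOH): pendant –COOH: carbonyl C bonded to C and –OH → carboxylic acid.
  C6H4: para-disubstituted benzene ring → arene.
  CH(CH2Br): pendant –CH2X: halogen on sp³ carbon → alkyl halide.
  CH(COOH): pendant –COOH: carbonyl C bonded to C and –OH → carboxylic acid.
  CH(COOH): pendant –COOH: carbonyl C bonded to C and –OH → carboxylic acid.
  CH(CH2F): pendant –CH2X: halogen on sp³ carbon → alkyl halide.
  C≡C: C≡C triple bond → alkyne.
  CH(Cl): halogen on an sp³ carbon → alkyl halide.
  CO: –C(=O)– with carbon on both sides → ketone.
  CH(CH2OH): pendant –CH2OH on an sp³ backbone C → alcohol.
Alcohol appears at: CH(CH2OH) → 1.

1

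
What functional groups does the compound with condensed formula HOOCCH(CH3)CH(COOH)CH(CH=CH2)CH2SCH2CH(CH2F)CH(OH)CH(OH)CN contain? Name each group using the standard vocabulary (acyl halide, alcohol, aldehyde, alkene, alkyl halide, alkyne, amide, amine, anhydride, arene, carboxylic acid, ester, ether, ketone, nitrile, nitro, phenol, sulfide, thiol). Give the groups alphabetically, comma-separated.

Reading the structure from left to right:
  HOOC: –COOH: carbonyl C bonded to –OH and C → carboxylic acid (the –OH is not a separate alcohol).
  CH(COOH): pendant –COOH: carbonyl C bonded to C and –OH → carboxylic acid.
  CH(CH=CH2): pendant –CH=CH2: C=C double bond → alkene.
  CH2SCH2: C–S–C linkage → sulfide (thioether).
  CH(CH2F): pendant –CH2X: halogen on sp³ carbon → alkyl halide.
  CH(OH): –OH on an sp³ carbon → alcohol (secondary).
  CH(OH): –OH on an sp³ carbon → alcohol (secondary).
  CN: –C≡N: carbon triple-bonded to nitrogen → nitrile.

alcohol, alkene, alkyl halide, carboxylic acid, nitrile, sulfide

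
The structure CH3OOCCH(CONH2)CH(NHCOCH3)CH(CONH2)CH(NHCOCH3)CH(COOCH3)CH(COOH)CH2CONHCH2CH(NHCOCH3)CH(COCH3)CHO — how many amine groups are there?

0

CH3O–C(=O)–: carbonyl C bonded to C and to –OCH3 → ester (not ketone + ether).
pendant –CONH2: carbonyl C bonded to C and N → amide.
pendant –NHC(=O)CH3: N bonded to a carbonyl → amide (not amine).
pendant –CONH2: carbonyl C bonded to C and N → amide.
pendant –NHC(=O)CH3: N bonded to a carbonyl → amide (not amine).
pendant –COOCH3: carbonyl C bonded to C and –OCH3 → ester.
pendant –COOH: carbonyl C bonded to C and –OH → carboxylic acid.
–C(=O)–N– linkage → amide (the N is not an amine).
pendant –NHC(=O)CH3: N bonded to a carbonyl → amide (not amine).
pendant –COCH3: carbonyl C bonded to two carbons → ketone.
terminal –CHO: carbonyl C bonded to H and C → aldehyde.
No segment is a amine: CH(CONH2) is amide, not amine; CH(NHCOCH3) is amide, not amine; CH(CONH2) is amide, not amine. → 0.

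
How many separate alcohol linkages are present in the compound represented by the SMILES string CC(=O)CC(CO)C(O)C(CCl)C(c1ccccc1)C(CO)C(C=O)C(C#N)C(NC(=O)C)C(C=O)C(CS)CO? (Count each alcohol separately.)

4

Reading the structure from left to right:
  CO: –C(=O)– with carbon on both sides → ketone.
  CH(CH2OH): pendant –CH2OH on an sp³ backbone C → alcohol.
  CH(OH): –OH on an sp³ carbon → alcohol (secondary).
  CH(CH2Cl): pendant –CH2X: halogen on sp³ carbon → alkyl halide.
  CH(C6H5): pendant –C6H5: benzene ring → arene.
  CH(CH2OH): pendant –CH2OH on an sp³ backbone C → alcohol.
  CH(CHO): pendant –CHO: carbonyl C bonded to C and H → aldehyde.
  CH(CN): pendant –C≡N: nitrile.
  CH(NHCOCH3): pendant –NHC(=O)CH3: N bonded to a carbonyl → amide (not amine).
  CH(CHO): pendant –CHO: carbonyl C bonded to C and H → aldehyde.
  CH(CH2SH): pendant –CH2SH → thiol.
  CH2OH: –OH on an sp³ carbon → alcohol.
Alcohol appears at: CH(CH2OH), CH(OH), CH(CH2OH), CH2OH → 4.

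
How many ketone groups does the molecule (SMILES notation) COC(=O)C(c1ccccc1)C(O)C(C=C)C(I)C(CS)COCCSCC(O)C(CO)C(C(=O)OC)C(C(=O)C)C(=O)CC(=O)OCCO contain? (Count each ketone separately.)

CH3O–C(=O)–: carbonyl C bonded to C and to –OCH3 → ester (not ketone + ether).
pendant –C6H5: benzene ring → arene.
–OH on an sp³ carbon → alcohol (secondary).
pendant –CH=CH2: C=C double bond → alkene.
halogen on an sp³ carbon → alkyl halide.
pendant –CH2SH → thiol.
C–O–C with sp³ carbons on both sides and no adjacent C=O → ether.
C–S–C linkage → sulfide (thioether).
–OH on an sp³ carbon → alcohol (secondary).
pendant –CH2OH on an sp³ backbone C → alcohol.
pendant –COOCH3: carbonyl C bonded to C and –OCH3 → ester.
pendant –COCH3: carbonyl C bonded to two carbons → ketone.
–C(=O)– with carbon on both sides → ketone.
–C(=O)–O–C with C on the carbonyl side → ester.
–OH on an sp³ carbon → alcohol.
Ketone appears at: CH(COCH3), CO → 2.

2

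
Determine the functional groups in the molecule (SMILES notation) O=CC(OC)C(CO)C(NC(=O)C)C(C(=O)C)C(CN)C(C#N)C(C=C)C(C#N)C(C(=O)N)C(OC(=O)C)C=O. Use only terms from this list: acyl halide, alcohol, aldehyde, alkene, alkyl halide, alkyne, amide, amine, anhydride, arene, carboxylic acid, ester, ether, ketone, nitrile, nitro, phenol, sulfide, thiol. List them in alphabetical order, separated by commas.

alcohol, aldehyde, alkene, amide, amine, ester, ether, ketone, nitrile

Reading the structure from left to right:
  OHC: terminal –CHO: carbonyl C bonded to H and C → aldehyde.
  CH(OCH3): pendant –OCH3: C–O–C with sp³ C, no adjacent C=O → ether.
  CH(CH2OH): pendant –CH2OH on an sp³ backbone C → alcohol.
  CH(NHCOCH3): pendant –NHC(=O)CH3: N bonded to a carbonyl → amide (not amine).
  CH(COCH3): pendant –COCH3: carbonyl C bonded to two carbons → ketone.
  CH(CH2NH2): pendant –CH2NH2: N on sp³ C, no adjacent C=O → amine.
  CH(CN): pendant –C≡N: nitrile.
  CH(CH=CH2): pendant –CH=CH2: C=C double bond → alkene.
  CH(CN): pendant –C≡N: nitrile.
  CH(CONH2): pendant –CONH2: carbonyl C bonded to C and N → amide.
  CH(OCOCH3): pendant –OC(=O)CH3: an acyloxy group → ester.
  CHO: terminal –CHO: carbonyl C bonded to H and C → aldehyde.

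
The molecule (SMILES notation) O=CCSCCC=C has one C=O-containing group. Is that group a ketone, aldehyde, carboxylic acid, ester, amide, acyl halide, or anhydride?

aldehyde

The carbonyl is in the OHC segment: terminal –CHO: carbonyl C bonded to H and C → aldehyde.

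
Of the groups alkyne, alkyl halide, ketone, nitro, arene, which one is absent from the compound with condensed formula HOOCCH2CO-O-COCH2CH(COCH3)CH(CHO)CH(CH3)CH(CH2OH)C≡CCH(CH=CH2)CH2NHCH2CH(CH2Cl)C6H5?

nitro

alkyl halide: present (CH(CH2Cl) — pendant –CH2X: halogen on sp³ carbon → alkyl halide).
alkyne: present (C≡C — C≡C triple bond → alkyne).
ketone: present (CH(COCH3) — pendant –COCH3: carbonyl C bonded to two carbons → ketone).
arene: present (C6H5 — –C6H5 phenyl ring → arene).
nitro: no segment matches this pattern.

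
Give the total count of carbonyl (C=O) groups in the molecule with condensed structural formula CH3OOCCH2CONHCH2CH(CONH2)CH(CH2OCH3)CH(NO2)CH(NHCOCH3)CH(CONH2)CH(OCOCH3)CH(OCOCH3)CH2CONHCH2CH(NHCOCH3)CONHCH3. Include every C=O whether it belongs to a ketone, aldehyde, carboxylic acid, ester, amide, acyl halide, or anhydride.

CH3OOC: ester, 1 C=O (running total 1).
CH2CONHCH2: amide, 1 C=O (running total 2).
CH(CONH2): amide, 1 C=O (running total 3).
CH(NHCOCH3): amide, 1 C=O (running total 4).
CH(CONH2): amide, 1 C=O (running total 5).
CH(OCOCH3): ester, 1 C=O (running total 6).
CH(OCOCH3): ester, 1 C=O (running total 7).
CH2CONHCH2: amide, 1 C=O (running total 8).
CH(NHCOCH3): amide, 1 C=O (running total 9).
CONHCH3: amide, 1 C=O (running total 10).

10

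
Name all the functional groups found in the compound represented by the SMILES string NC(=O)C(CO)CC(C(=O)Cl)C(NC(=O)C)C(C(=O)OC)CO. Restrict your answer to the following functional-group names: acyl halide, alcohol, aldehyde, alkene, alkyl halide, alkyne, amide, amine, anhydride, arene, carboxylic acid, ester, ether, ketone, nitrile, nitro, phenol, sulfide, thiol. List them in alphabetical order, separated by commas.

acyl halide, alcohol, amide, ester

–C(=O)NH2: carbonyl C bonded to C and to N → amide (the N is not a separate amine).
pendant –CH2OH on an sp³ backbone C → alcohol.
pendant –C(=O)X: carbonyl C bonded to C and halogen → acyl halide.
pendant –NHC(=O)CH3: N bonded to a carbonyl → amide (not amine).
pendant –COOCH3: carbonyl C bonded to C and –OCH3 → ester.
–OH on an sp³ carbon → alcohol.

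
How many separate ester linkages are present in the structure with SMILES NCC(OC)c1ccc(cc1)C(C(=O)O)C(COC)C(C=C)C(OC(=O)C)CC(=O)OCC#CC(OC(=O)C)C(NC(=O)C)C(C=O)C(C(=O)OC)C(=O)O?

4

Taking each segment in turn:
  H2NCH2: –NH2 on an sp³ carbon with no adjacent C=O → amine.
  CH(OCH3): pendant –OCH3: C–O–C with sp³ C, no adjacent C=O → ether.
  C6H4: para-disubstituted benzene ring → arene.
  CH(COOH): pendant –COOH: carbonyl C bonded to C and –OH → carboxylic acid.
  CH(CH2OCH3): pendant –CH2OCH3: C–O–C linkage → ether.
  CH(CH=CH2): pendant –CH=CH2: C=C double bond → alkene.
  CH(OCOCH3): pendant –OC(=O)CH3: an acyloxy group → ester.
  CH2COOCH2: –C(=O)–O–C with C on the carbonyl side → ester.
  C≡C: C≡C triple bond → alkyne.
  CH(OCOCH3): pendant –OC(=O)CH3: an acyloxy group → ester.
  CH(NHCOCH3): pendant –NHC(=O)CH3: N bonded to a carbonyl → amide (not amine).
  CH(CHO): pendant –CHO: carbonyl C bonded to C and H → aldehyde.
  CH(COOCH3): pendant –COOCH3: carbonyl C bonded to C and –OCH3 → ester.
  COOH: –COOH: carbonyl C bonded to –OH and C → carboxylic acid (the –OH is not a separate alcohol).
Ester appears at: CH(OCOCH3), CH2COOCH2, CH(OCOCH3), CH(COOCH3) → 4.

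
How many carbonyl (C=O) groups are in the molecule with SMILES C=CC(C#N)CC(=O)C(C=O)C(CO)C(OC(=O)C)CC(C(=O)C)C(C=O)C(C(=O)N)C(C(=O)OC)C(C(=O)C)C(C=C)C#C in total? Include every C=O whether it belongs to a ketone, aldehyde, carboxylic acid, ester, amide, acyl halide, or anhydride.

CO: ketone, 1 C=O (running total 1).
CH(CHO): aldehyde, 1 C=O (running total 2).
CH(OCOCH3): ester, 1 C=O (running total 3).
CH(COCH3): ketone, 1 C=O (running total 4).
CH(CHO): aldehyde, 1 C=O (running total 5).
CH(CONH2): amide, 1 C=O (running total 6).
CH(COOCH3): ester, 1 C=O (running total 7).
CH(COCH3): ketone, 1 C=O (running total 8).

8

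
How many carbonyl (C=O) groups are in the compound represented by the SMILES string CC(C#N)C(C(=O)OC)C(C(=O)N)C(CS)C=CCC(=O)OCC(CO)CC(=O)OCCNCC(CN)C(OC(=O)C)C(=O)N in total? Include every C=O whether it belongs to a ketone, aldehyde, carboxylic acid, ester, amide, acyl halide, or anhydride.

6

CH(COOCH3): ester, 1 C=O (running total 1).
CH(CONH2): amide, 1 C=O (running total 2).
CH2COOCH2: ester, 1 C=O (running total 3).
CH2COOCH2: ester, 1 C=O (running total 4).
CH(OCOCH3): ester, 1 C=O (running total 5).
CONH2: amide, 1 C=O (running total 6).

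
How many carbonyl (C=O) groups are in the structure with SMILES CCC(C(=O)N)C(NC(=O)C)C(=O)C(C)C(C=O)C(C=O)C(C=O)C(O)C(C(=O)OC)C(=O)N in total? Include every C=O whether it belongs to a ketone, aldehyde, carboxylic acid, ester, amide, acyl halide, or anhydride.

8

CH(CONH2): amide, 1 C=O (running total 1).
CH(NHCOCH3): amide, 1 C=O (running total 2).
CO: ketone, 1 C=O (running total 3).
CH(CHO): aldehyde, 1 C=O (running total 4).
CH(CHO): aldehyde, 1 C=O (running total 5).
CH(CHO): aldehyde, 1 C=O (running total 6).
CH(COOCH3): ester, 1 C=O (running total 7).
CONH2: amide, 1 C=O (running total 8).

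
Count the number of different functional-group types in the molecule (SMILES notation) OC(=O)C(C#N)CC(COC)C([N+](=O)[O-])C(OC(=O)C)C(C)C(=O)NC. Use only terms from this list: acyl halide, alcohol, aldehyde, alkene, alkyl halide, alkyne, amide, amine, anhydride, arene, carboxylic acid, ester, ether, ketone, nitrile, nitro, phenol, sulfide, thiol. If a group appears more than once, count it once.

6

–COOH: carbonyl C bonded to –OH and C → carboxylic acid (the –OH is not a separate alcohol).
pendant –C≡N: nitrile.
pendant –CH2OCH3: C–O–C linkage → ether.
–NO2 on an sp³ carbon → nitro (the N=O is not a carbonyl).
pendant –OC(=O)CH3: an acyloxy group → ester.
–C(=O)NHCH3: carbonyl C bonded to C and to N → amide (the N is not an amine).
Distinct types present: amide, carboxylic acid, ester, ether, nitrile, nitro.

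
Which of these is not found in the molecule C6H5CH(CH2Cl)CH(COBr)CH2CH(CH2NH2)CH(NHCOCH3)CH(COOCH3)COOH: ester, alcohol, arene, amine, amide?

arene: present (C6H5 — C6H5– phenyl ring → arene).
ester: present (CH(COOCH3) — pendant –COOCH3: carbonyl C bonded to C and –OCH3 → ester).
amine: present (CH(CH2NH2) — pendant –CH2NH2: N on sp³ C, no adjacent C=O → amine).
amide: present (CH(NHCOCH3) — pendant –NHC(=O)CH3: N bonded to a carbonyl → amide (not amine)).
alcohol: absent. In COOH, the –OH sits on a carbonyl carbon, making it part of a carboxylic acid, not an alcohol.

alcohol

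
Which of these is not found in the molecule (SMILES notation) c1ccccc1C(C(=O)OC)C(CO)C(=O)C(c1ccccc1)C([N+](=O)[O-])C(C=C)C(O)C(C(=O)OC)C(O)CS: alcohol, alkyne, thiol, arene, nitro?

alkyne

alcohol: present (CH(CH2OH) — pendant –CH2OH on an sp³ backbone C → alcohol).
thiol: present (CH2SH — –SH on an sp³ carbon → thiol).
nitro: present (CH(NO2) — –NO2 on an sp³ carbon → nitro (the N=O is not a carbonyl)).
arene: present (C6H5 — C6H5– phenyl ring → arene).
alkyne: no segment matches this pattern.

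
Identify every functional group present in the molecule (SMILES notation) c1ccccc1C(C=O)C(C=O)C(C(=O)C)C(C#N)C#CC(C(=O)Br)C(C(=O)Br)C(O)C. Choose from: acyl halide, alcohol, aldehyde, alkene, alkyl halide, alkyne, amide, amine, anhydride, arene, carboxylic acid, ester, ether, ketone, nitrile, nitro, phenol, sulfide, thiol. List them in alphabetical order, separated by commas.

acyl halide, alcohol, aldehyde, alkyne, arene, ketone, nitrile

C6H5– phenyl ring → arene.
pendant –CHO: carbonyl C bonded to C and H → aldehyde.
pendant –CHO: carbonyl C bonded to C and H → aldehyde.
pendant –COCH3: carbonyl C bonded to two carbons → ketone.
pendant –C≡N: nitrile.
C≡C triple bond → alkyne.
pendant –C(=O)X: carbonyl C bonded to C and halogen → acyl halide.
pendant –C(=O)X: carbonyl C bonded to C and halogen → acyl halide.
–OH on an sp³ carbon → alcohol (secondary).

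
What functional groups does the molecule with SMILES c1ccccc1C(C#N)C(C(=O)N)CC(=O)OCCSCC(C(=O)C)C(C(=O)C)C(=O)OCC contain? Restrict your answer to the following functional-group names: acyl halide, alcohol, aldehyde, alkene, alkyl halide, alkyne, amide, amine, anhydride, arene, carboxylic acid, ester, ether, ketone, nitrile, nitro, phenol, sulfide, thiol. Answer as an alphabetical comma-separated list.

amide, arene, ester, ketone, nitrile, sulfide

C6H5– phenyl ring → arene.
pendant –C≡N: nitrile.
pendant –CONH2: carbonyl C bonded to C and N → amide.
–C(=O)–O–C with C on the carbonyl side → ester.
C–S–C linkage → sulfide (thioether).
pendant –COCH3: carbonyl C bonded to two carbons → ketone.
pendant –COCH3: carbonyl C bonded to two carbons → ketone.
–C(=O)OCH2CH3: carbonyl C bonded to C and to –OEt → ester.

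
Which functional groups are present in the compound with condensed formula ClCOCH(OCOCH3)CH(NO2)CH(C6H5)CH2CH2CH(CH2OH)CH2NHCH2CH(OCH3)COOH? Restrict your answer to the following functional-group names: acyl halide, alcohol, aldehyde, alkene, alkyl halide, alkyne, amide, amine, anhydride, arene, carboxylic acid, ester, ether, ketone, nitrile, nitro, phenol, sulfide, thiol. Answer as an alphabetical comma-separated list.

acyl halide, alcohol, amine, arene, carboxylic acid, ester, ether, nitro

Reading the structure from left to right:
  ClCO: –C(=O)Cl: carbonyl C bonded to C and to a halogen → acyl halide (not alkyl halide).
  CH(OCOCH3): pendant –OC(=O)CH3: an acyloxy group → ester.
  CH(NO2): –NO2 on an sp³ carbon → nitro (the N=O is not a carbonyl).
  CH(C6H5): pendant –C6H5: benzene ring → arene.
  CH(CH2OH): pendant –CH2OH on an sp³ backbone C → alcohol.
  CH2NHCH2: C–N–C with sp³ carbons and no adjacent C=O → amine (secondary).
  CH(OCH3): pendant –OCH3: C–O–C with sp³ C, no adjacent C=O → ether.
  COOH: –COOH: carbonyl C bonded to –OH and C → carboxylic acid (the –OH is not a separate alcohol).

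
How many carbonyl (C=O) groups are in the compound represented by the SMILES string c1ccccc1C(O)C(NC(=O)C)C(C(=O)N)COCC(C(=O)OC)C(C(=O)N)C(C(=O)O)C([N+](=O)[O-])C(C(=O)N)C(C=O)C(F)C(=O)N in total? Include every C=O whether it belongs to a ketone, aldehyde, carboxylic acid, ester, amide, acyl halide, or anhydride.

CH(NHCOCH3): amide, 1 C=O (running total 1).
CH(CONH2): amide, 1 C=O (running total 2).
CH(COOCH3): ester, 1 C=O (running total 3).
CH(CONH2): amide, 1 C=O (running total 4).
CH(COOH): carboxylic acid, 1 C=O (running total 5).
CH(CONH2): amide, 1 C=O (running total 6).
CH(CHO): aldehyde, 1 C=O (running total 7).
CONH2: amide, 1 C=O (running total 8).

8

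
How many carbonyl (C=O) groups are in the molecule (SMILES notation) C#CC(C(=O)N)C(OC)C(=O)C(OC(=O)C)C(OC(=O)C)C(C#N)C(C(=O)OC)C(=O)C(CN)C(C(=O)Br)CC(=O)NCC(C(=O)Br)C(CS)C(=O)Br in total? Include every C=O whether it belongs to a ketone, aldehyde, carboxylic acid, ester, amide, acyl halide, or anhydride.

10

CH(CONH2): amide, 1 C=O (running total 1).
CO: ketone, 1 C=O (running total 2).
CH(OCOCH3): ester, 1 C=O (running total 3).
CH(OCOCH3): ester, 1 C=O (running total 4).
CH(COOCH3): ester, 1 C=O (running total 5).
CO: ketone, 1 C=O (running total 6).
CH(COBr): acyl halide, 1 C=O (running total 7).
CH2CONHCH2: amide, 1 C=O (running total 8).
CH(COBr): acyl halide, 1 C=O (running total 9).
COBr: acyl halide, 1 C=O (running total 10).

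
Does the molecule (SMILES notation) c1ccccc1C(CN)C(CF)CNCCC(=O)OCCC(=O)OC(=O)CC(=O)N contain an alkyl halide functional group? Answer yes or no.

yes

Taking each segment in turn:
  C6H5: C6H5– phenyl ring → arene.
  CH(CH2NH2): pendant –CH2NH2: N on sp³ C, no adjacent C=O → amine.
  CH(CH2F): pendant –CH2X: halogen on sp³ carbon → alkyl halide.
  CH2NHCH2: C–N–C with sp³ carbons and no adjacent C=O → amine (secondary).
  CH2COOCH2: –C(=O)–O–C with C on the carbonyl side → ester.
  CH2CO-O-COCH2: two acyl groups sharing one oxygen, –C(=O)–O–C(=O)– → anhydride.
  CONH2: –C(=O)NH2: carbonyl C bonded to C and to N → amide (the N is not a separate amine).
The CH(CH2F) segment supplies the alkyl halide: pendant –CH2X: halogen on sp³ carbon → alkyl halide.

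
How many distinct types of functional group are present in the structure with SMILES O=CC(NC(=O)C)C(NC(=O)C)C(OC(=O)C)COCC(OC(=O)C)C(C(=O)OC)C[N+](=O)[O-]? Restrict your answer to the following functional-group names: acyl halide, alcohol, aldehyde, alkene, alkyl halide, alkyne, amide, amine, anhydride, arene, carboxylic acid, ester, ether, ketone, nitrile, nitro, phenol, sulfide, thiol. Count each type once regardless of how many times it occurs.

terminal –CHO: carbonyl C bonded to H and C → aldehyde.
pendant –NHC(=O)CH3: N bonded to a carbonyl → amide (not amine).
pendant –NHC(=O)CH3: N bonded to a carbonyl → amide (not amine).
pendant –OC(=O)CH3: an acyloxy group → ester.
C–O–C with sp³ carbons on both sides and no adjacent C=O → ether.
pendant –OC(=O)CH3: an acyloxy group → ester.
pendant –COOCH3: carbonyl C bonded to C and –OCH3 → ester.
–NO2 on carbon → nitro group.
Distinct types present: aldehyde, amide, ester, ether, nitro.

5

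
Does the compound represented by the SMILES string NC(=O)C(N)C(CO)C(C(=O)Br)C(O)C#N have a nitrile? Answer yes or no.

–C(=O)NH2: carbonyl C bonded to C and to N → amide (the N is not a separate amine).
–NH2 on an sp³ carbon with no adjacent C=O → amine.
pendant –CH2OH on an sp³ backbone C → alcohol.
pendant –C(=O)X: carbonyl C bonded to C and halogen → acyl halide.
–OH on an sp³ carbon → alcohol (secondary).
–C≡N: carbon triple-bonded to nitrogen → nitrile.
The CN segment supplies the nitrile: –C≡N: carbon triple-bonded to nitrogen → nitrile.

yes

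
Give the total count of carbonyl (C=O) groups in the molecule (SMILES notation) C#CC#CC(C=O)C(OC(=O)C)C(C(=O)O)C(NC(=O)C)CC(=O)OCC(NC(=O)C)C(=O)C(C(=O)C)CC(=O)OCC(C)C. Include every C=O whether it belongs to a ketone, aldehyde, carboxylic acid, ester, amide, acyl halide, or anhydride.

CH(CHO): aldehyde, 1 C=O (running total 1).
CH(OCOCH3): ester, 1 C=O (running total 2).
CH(COOH): carboxylic acid, 1 C=O (running total 3).
CH(NHCOCH3): amide, 1 C=O (running total 4).
CH2COOCH2: ester, 1 C=O (running total 5).
CH(NHCOCH3): amide, 1 C=O (running total 6).
CO: ketone, 1 C=O (running total 7).
CH(COCH3): ketone, 1 C=O (running total 8).
CH2COOCH2: ester, 1 C=O (running total 9).

9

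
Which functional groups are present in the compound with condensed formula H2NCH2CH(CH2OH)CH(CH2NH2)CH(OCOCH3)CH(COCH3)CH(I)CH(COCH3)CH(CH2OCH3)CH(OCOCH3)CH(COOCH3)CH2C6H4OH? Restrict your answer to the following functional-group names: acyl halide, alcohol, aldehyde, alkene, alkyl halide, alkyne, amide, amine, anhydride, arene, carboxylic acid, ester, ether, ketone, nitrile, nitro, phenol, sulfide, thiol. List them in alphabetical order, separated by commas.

–NH2 on an sp³ carbon with no adjacent C=O → amine.
pendant –CH2OH on an sp³ backbone C → alcohol.
pendant –CH2NH2: N on sp³ C, no adjacent C=O → amine.
pendant –OC(=O)CH3: an acyloxy group → ester.
pendant –COCH3: carbonyl C bonded to two carbons → ketone.
halogen on an sp³ carbon → alkyl halide.
pendant –COCH3: carbonyl C bonded to two carbons → ketone.
pendant –CH2OCH3: C–O–C linkage → ether.
pendant –OC(=O)CH3: an acyloxy group → ester.
pendant –COOCH3: carbonyl C bonded to C and –OCH3 → ester.
–OH attached directly to an aromatic ring → phenol (not alcohol); the ring itself is an arene.

alcohol, alkyl halide, amine, arene, ester, ether, ketone, phenol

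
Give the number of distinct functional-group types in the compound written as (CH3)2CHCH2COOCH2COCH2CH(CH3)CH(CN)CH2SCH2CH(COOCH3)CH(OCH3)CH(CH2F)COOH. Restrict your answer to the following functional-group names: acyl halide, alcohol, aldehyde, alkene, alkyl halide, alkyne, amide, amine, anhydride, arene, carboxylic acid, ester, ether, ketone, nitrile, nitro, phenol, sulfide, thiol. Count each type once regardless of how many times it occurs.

–C(=O)–O–C with C on the carbonyl side → ester.
–C(=O)– with carbon on both sides → ketone.
pendant –C≡N: nitrile.
C–S–C linkage → sulfide (thioether).
pendant –COOCH3: carbonyl C bonded to C and –OCH3 → ester.
pendant –OCH3: C–O–C with sp³ C, no adjacent C=O → ether.
pendant –CH2X: halogen on sp³ carbon → alkyl halide.
–COOH: carbonyl C bonded to –OH and C → carboxylic acid (the –OH is not a separate alcohol).
Distinct types present: alkyl halide, carboxylic acid, ester, ether, ketone, nitrile, sulfide.

7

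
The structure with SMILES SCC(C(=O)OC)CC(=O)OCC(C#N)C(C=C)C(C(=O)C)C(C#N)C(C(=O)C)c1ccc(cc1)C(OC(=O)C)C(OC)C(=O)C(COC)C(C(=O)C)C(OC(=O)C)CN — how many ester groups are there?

4

Reading the structure from left to right:
  HSCH2: –SH on an sp³ carbon → thiol.
  CH(COOCH3): pendant –COOCH3: carbonyl C bonded to C and –OCH3 → ester.
  CH2COOCH2: –C(=O)–O–C with C on the carbonyl side → ester.
  CH(CN): pendant –C≡N: nitrile.
  CH(CH=CH2): pendant –CH=CH2: C=C double bond → alkene.
  CH(COCH3): pendant –COCH3: carbonyl C bonded to two carbons → ketone.
  CH(CN): pendant –C≡N: nitrile.
  CH(COCH3): pendant –COCH3: carbonyl C bonded to two carbons → ketone.
  C6H4: para-disubstituted benzene ring → arene.
  CH(OCOCH3): pendant –OC(=O)CH3: an acyloxy group → ester.
  CH(OCH3): pendant –OCH3: C–O–C with sp³ C, no adjacent C=O → ether.
  CO: –C(=O)– with carbon on both sides → ketone.
  CH(CH2OCH3): pendant –CH2OCH3: C–O–C linkage → ether.
  CH(COCH3): pendant –COCH3: carbonyl C bonded to two carbons → ketone.
  CH(OCOCH3): pendant –OC(=O)CH3: an acyloxy group → ester.
  CH2NH2: –NH2 on an sp³ carbon with no adjacent C=O → amine.
Ester appears at: CH(COOCH3), CH2COOCH2, CH(OCOCH3), CH(OCOCH3) → 4.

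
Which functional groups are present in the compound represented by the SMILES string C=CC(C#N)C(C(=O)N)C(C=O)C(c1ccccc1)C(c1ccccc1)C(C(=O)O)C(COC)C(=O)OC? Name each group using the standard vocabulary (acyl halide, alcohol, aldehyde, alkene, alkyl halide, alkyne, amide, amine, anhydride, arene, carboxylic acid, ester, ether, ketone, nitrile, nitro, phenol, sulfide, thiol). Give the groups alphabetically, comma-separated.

Working along the chain:
  CH2=CH: C=C double bond → alkene.
  CH(CN): pendant –C≡N: nitrile.
  CH(CONH2): pendant –CONH2: carbonyl C bonded to C and N → amide.
  CH(CHO): pendant –CHO: carbonyl C bonded to C and H → aldehyde.
  CH(C6H5): pendant –C6H5: benzene ring → arene.
  CH(C6H5): pendant –C6H5: benzene ring → arene.
  CH(COOH): pendant –COOH: carbonyl C bonded to C and –OH → carboxylic acid.
  CH(CH2OCH3): pendant –CH2OCH3: C–O–C linkage → ether.
  COOCH3: –C(=O)OCH3: carbonyl C bonded to C and to –OCH3 → ester (not ketone + ether).

aldehyde, alkene, amide, arene, carboxylic acid, ester, ether, nitrile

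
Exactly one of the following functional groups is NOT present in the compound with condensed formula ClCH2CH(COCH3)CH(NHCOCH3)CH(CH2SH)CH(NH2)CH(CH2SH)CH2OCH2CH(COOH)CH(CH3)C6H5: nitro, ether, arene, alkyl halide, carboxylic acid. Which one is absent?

carboxylic acid: present (CH(COOH) — pendant –COOH: carbonyl C bonded to C and –OH → carboxylic acid).
arene: present (C6H5 — –C6H5 phenyl ring → arene).
alkyl halide: present (ClCH2 — halogen on an sp³ carbon → alkyl halide).
ether: present (CH2OCH2 — C–O–C with sp³ carbons on both sides and no adjacent C=O → ether).
nitro: no segment matches this pattern.

nitro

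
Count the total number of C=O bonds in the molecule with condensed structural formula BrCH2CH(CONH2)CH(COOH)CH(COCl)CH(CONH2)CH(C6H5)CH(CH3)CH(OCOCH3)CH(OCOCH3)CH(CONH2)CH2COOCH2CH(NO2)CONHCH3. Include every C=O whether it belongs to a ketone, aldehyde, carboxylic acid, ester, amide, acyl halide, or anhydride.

CH(CONH2): amide, 1 C=O (running total 1).
CH(COOH): carboxylic acid, 1 C=O (running total 2).
CH(COCl): acyl halide, 1 C=O (running total 3).
CH(CONH2): amide, 1 C=O (running total 4).
CH(OCOCH3): ester, 1 C=O (running total 5).
CH(OCOCH3): ester, 1 C=O (running total 6).
CH(CONH2): amide, 1 C=O (running total 7).
CH2COOCH2: ester, 1 C=O (running total 8).
CONHCH3: amide, 1 C=O (running total 9).

9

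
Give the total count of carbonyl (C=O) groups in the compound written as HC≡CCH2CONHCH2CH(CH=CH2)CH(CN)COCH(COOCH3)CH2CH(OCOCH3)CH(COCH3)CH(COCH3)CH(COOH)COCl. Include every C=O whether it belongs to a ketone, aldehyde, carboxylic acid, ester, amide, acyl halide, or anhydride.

CH2CONHCH2: amide, 1 C=O (running total 1).
CO: ketone, 1 C=O (running total 2).
CH(COOCH3): ester, 1 C=O (running total 3).
CH(OCOCH3): ester, 1 C=O (running total 4).
CH(COCH3): ketone, 1 C=O (running total 5).
CH(COCH3): ketone, 1 C=O (running total 6).
CH(COOH): carboxylic acid, 1 C=O (running total 7).
COCl: acyl halide, 1 C=O (running total 8).

8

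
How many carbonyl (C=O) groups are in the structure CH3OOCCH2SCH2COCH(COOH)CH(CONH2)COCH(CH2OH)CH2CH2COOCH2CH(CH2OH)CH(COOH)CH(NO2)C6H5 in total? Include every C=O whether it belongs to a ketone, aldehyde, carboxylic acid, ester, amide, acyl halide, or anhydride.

7

CH3OOC: ester, 1 C=O (running total 1).
CO: ketone, 1 C=O (running total 2).
CH(COOH): carboxylic acid, 1 C=O (running total 3).
CH(CONH2): amide, 1 C=O (running total 4).
CO: ketone, 1 C=O (running total 5).
CH2COOCH2: ester, 1 C=O (running total 6).
CH(COOH): carboxylic acid, 1 C=O (running total 7).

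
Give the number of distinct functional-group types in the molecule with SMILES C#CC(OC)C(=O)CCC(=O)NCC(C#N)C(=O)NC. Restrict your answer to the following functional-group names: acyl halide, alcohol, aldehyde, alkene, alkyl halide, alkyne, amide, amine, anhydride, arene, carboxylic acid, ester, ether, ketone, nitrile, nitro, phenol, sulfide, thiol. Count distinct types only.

Working along the chain:
  HC≡C: C≡C triple bond → alkyne.
  CH(OCH3): pendant –OCH3: C–O–C with sp³ C, no adjacent C=O → ether.
  CO: –C(=O)– with carbon on both sides → ketone.
  CH2CONHCH2: –C(=O)–N– linkage → amide (the N is not an amine).
  CH(CN): pendant –C≡N: nitrile.
  CONHCH3: –C(=O)NHCH3: carbonyl C bonded to C and to N → amide (the N is not an amine).
Distinct types present: alkyne, amide, ether, ketone, nitrile.

5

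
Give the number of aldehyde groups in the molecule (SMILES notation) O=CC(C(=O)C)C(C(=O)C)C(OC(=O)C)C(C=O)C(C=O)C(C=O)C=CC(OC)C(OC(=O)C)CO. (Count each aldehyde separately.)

4

terminal –CHO: carbonyl C bonded to H and C → aldehyde.
pendant –COCH3: carbonyl C bonded to two carbons → ketone.
pendant –COCH3: carbonyl C bonded to two carbons → ketone.
pendant –OC(=O)CH3: an acyloxy group → ester.
pendant –CHO: carbonyl C bonded to C and H → aldehyde.
pendant –CHO: carbonyl C bonded to C and H → aldehyde.
pendant –CHO: carbonyl C bonded to C and H → aldehyde.
C=C double bond → alkene.
pendant –OCH3: C–O–C with sp³ C, no adjacent C=O → ether.
pendant –OC(=O)CH3: an acyloxy group → ester.
–OH on an sp³ carbon → alcohol.
Aldehyde appears at: OHC, CH(CHO), CH(CHO), CH(CHO) → 4.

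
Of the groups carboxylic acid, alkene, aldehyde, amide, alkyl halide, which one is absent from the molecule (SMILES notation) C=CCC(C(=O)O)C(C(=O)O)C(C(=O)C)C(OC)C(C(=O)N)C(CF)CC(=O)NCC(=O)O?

aldehyde

alkyl halide: present (CH(CH2F) — pendant –CH2X: halogen on sp³ carbon → alkyl halide).
carboxylic acid: present (CH(COOH) — pendant –COOH: carbonyl C bonded to C and –OH → carboxylic acid).
amide: present (CH(CONH2) — pendant –CONH2: carbonyl C bonded to C and N → amide).
alkene: present (CH2=CH — C=C double bond → alkene).
aldehyde: absent. In CH(COCH3), the carbonyl carbon is bonded to two carbons, so it is a ketone, not an aldehyde. In each of CH(COOH) and COOH, the carbonyl carbon bears –OH, not –H, so it is a carboxylic acid.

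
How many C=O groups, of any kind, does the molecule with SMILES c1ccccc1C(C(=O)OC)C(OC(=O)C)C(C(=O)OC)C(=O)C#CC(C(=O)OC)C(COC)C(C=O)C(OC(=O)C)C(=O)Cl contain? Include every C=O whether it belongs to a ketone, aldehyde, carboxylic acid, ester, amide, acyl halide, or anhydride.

8

CH(COOCH3): ester, 1 C=O (running total 1).
CH(OCOCH3): ester, 1 C=O (running total 2).
CH(COOCH3): ester, 1 C=O (running total 3).
CO: ketone, 1 C=O (running total 4).
CH(COOCH3): ester, 1 C=O (running total 5).
CH(CHO): aldehyde, 1 C=O (running total 6).
CH(OCOCH3): ester, 1 C=O (running total 7).
COCl: acyl halide, 1 C=O (running total 8).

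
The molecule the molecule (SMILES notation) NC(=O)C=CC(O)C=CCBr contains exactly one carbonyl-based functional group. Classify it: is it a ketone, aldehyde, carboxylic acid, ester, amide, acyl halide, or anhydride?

The carbonyl is in the H2NCO segment: –C(=O)NH2: carbonyl C bonded to C and to N → amide (the N is not a separate amine).

amide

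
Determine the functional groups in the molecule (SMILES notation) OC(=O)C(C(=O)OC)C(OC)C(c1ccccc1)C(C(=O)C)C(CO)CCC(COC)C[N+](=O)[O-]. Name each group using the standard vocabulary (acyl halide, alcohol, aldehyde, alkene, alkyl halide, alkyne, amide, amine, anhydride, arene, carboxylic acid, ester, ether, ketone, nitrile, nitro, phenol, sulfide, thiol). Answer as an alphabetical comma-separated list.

–COOH: carbonyl C bonded to –OH and C → carboxylic acid (the –OH is not a separate alcohol).
pendant –COOCH3: carbonyl C bonded to C and –OCH3 → ester.
pendant –OCH3: C–O–C with sp³ C, no adjacent C=O → ether.
pendant –C6H5: benzene ring → arene.
pendant –COCH3: carbonyl C bonded to two carbons → ketone.
pendant –CH2OH on an sp³ backbone C → alcohol.
pendant –CH2OCH3: C–O–C linkage → ether.
–NO2 on carbon → nitro group.

alcohol, arene, carboxylic acid, ester, ether, ketone, nitro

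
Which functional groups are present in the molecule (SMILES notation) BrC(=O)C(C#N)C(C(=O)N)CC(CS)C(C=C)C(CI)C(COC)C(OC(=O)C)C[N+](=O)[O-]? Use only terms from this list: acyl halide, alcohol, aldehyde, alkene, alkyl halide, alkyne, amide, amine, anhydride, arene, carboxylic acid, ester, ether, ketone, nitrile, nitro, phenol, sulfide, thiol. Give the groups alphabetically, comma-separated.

acyl halide, alkene, alkyl halide, amide, ester, ether, nitrile, nitro, thiol

Working along the chain:
  BrCO: –C(=O)Br: carbonyl C bonded to C and to a halogen → acyl halide (not alkyl halide).
  CH(CN): pendant –C≡N: nitrile.
  CH(CONH2): pendant –CONH2: carbonyl C bonded to C and N → amide.
  CH(CH2SH): pendant –CH2SH → thiol.
  CH(CH=CH2): pendant –CH=CH2: C=C double bond → alkene.
  CH(CH2I): pendant –CH2X: halogen on sp³ carbon → alkyl halide.
  CH(CH2OCH3): pendant –CH2OCH3: C–O–C linkage → ether.
  CH(OCOCH3): pendant –OC(=O)CH3: an acyloxy group → ester.
  CH2NO2: –NO2 on carbon → nitro group.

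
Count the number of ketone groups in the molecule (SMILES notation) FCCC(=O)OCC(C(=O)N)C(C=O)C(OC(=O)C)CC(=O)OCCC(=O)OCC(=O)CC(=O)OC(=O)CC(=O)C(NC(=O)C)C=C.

2

Taking each segment in turn:
  FCH2: halogen on an sp³ carbon → alkyl halide.
  CH2COOCH2: –C(=O)–O–C with C on the carbonyl side → ester.
  CH(CONH2): pendant –CONH2: carbonyl C bonded to C and N → amide.
  CH(CHO): pendant –CHO: carbonyl C bonded to C and H → aldehyde.
  CH(OCOCH3): pendant –OC(=O)CH3: an acyloxy group → ester.
  CH2COOCH2: –C(=O)–O–C with C on the carbonyl side → ester.
  CH2COOCH2: –C(=O)–O–C with C on the carbonyl side → ester.
  CO: –C(=O)– with carbon on both sides → ketone.
  CH2CO-O-COCH2: two acyl groups sharing one oxygen, –C(=O)–O–C(=O)– → anhydride.
  CO: –C(=O)– with carbon on both sides → ketone.
  CH(NHCOCH3): pendant –NHC(=O)CH3: N bonded to a carbonyl → amide (not amine).
  CH=CH2: C=C double bond → alkene.
Ketone appears at: CO, CO → 2.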